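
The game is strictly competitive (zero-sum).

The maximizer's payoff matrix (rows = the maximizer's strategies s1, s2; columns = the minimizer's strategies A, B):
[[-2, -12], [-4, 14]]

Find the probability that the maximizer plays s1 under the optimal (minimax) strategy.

Row minima are -12 and -4, so the maximizer's maximin is -4; column maxima are -2 and 14, so the minimizer's minimax is -2. These differ, so the equilibrium is in mixed strategies.
Let the maximizer play s1 with probability p. The minimizer is indifferent when −2p − 4(1−p) = −12p + 14(1−p), giving p = 9/14.

9/14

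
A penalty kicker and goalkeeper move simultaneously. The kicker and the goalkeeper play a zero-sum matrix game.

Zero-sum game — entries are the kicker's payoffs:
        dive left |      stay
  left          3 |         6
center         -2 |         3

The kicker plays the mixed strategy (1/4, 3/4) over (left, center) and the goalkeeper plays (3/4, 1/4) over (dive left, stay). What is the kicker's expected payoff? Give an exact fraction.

3/8

Against (3/4, 1/4), each row's expected payoff is left: 15/4; center: -3/4.
Taking the (1/4, 3/4)-weighted average: (1/4)·(15/4) + (3/4)·(-3/4) = 3/8.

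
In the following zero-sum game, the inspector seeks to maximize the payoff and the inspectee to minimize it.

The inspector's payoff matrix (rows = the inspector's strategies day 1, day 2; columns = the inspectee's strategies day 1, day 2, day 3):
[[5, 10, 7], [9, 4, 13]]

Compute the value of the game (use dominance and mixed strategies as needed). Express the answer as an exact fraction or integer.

7

Column day 3 is strictly dominated by day 1 for the inspectee (it gives the inspector more in every row).
The remaining 2×2 game on (day 1, day 2) × (day 1, day 2) has no saddle point. Let the inspector play day 1 with probability p; indifference gives 5p + 9(1−p) = 10p + 4(1−p), so p = 1/2.
Similarly the inspectee's optimal q on day 1 is 3/5, and the value is 5·(3/5) + (10)·(2/5) = 7.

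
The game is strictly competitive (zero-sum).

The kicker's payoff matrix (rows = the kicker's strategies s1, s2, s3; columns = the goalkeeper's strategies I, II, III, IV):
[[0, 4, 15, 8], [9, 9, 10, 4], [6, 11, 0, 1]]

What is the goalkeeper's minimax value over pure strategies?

The worst case (largest entry) in each column is I: 9, II: 11, III: 15, IV: 8.
The best (smallest) of these is 8.

8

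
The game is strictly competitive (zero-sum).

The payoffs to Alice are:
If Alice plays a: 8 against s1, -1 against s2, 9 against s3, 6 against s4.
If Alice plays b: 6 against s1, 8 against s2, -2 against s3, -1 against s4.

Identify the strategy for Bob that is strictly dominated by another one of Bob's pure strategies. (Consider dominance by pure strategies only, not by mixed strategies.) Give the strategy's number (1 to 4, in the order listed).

1

Bob prefers columns that give Alice less. Compare s1 with s4: 6 < 8, -1 < 6.
So s4 strictly dominates s1 for Bob; s1 is strictly dominated.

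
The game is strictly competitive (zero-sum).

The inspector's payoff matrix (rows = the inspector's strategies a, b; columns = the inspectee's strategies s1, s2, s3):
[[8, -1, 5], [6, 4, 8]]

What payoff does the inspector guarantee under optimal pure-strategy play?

4

Row minima: -1, 4 → the inspector's maximin is 4.
Column maxima: 8, 4, 8 → the inspectee's minimax is 4.
They coincide at (b, s2), so the value is 4.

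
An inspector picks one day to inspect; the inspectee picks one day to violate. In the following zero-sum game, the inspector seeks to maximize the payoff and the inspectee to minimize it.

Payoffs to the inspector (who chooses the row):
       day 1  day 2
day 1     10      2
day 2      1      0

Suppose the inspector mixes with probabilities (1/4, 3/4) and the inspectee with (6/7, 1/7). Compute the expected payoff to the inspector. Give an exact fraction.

20/7

Against (6/7, 1/7), each row's expected payoff is day 1: 62/7; day 2: 6/7.
Taking the (1/4, 3/4)-weighted average: (1/4)·(62/7) + (3/4)·(6/7) = 20/7.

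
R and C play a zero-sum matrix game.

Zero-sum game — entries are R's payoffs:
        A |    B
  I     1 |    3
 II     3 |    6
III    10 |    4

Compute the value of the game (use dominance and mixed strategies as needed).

16/3

Row I is strictly dominated by row II, so R never plays it.
The remaining 2×2 game on (II, III) × (A, B) has no saddle point. Let R play II with probability p; indifference gives 3p + 10(1−p) = 6p + 4(1−p), so p = 2/3.
Similarly C's optimal q on A is 2/9, and the value is 3·(2/9) + (6)·(7/9) = 16/3.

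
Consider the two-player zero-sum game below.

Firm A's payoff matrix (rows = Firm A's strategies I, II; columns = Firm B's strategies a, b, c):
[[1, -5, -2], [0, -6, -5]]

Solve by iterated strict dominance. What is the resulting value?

Column c is strictly dominated by b for Firm B (-5<-2, -6<-5); eliminate c.
Row II is strictly dominated by row I (1>0, -5>-6); eliminate II.
Column a is strictly dominated by b for Firm B (-5<1); eliminate a.
Only (I, b) remains, with payoff -5.

-5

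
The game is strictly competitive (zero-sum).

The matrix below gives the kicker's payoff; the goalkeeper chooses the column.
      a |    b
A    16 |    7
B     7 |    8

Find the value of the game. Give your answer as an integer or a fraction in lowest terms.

Row minima are 7 and 7, so the kicker's maximin is 7; column maxima are 16 and 8, so the goalkeeper's minimax is 8. These differ, so the equilibrium is in mixed strategies.
Let the kicker play A with probability p. The goalkeeper is indifferent when 16p + 7(1−p) = 7p + 8(1−p), giving p = 1/10.
Let the goalkeeper play a with probability q. The kicker is indifferent when 16q + 7(1−q) = 7q + 8(1−q), giving q = 1/10.
The value is 16·(1/10) + (7)·(9/10) = 79/10.

79/10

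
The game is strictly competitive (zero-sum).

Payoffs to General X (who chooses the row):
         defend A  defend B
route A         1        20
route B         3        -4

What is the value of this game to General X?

32/13

Row minima are 1 and -4, so General X's maximin is 1; column maxima are 3 and 20, so General Y's minimax is 3. These differ, so the equilibrium is in mixed strategies.
Let General X play route A with probability p. General Y is indifferent when p + 3(1−p) = 20p − 4(1−p), giving p = 7/26.
Let General Y play defend A with probability q. General X is indifferent when q + 20(1−q) = 3q − 4(1−q), giving q = 12/13.
The value is 1·(12/13) + (20)·(1/13) = 32/13.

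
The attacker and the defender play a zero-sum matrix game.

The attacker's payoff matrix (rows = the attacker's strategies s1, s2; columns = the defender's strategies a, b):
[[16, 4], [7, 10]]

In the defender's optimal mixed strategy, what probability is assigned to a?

Row minima are 4 and 7, so the attacker's maximin is 7; column maxima are 16 and 10, so the defender's minimax is 10. These differ, so the equilibrium is in mixed strategies.
Let the defender play a with probability q. The attacker is indifferent when 16q + 4(1−q) = 7q + 10(1−q), giving q = 2/5.

2/5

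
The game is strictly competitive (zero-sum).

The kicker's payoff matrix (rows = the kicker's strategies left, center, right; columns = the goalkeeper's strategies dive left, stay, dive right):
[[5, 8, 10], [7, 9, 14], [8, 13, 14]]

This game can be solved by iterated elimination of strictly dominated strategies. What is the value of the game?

8

Column stay is strictly dominated by dive left for the goalkeeper (5<8, 7<9, 8<13); eliminate stay.
Row left is strictly dominated by row center (7>5, 14>10); eliminate left.
Column dive right is strictly dominated by dive left for the goalkeeper (7<14, 8<14); eliminate dive right.
Row center is strictly dominated by row right (8>7); eliminate center.
Only (right, dive left) remains, with payoff 8.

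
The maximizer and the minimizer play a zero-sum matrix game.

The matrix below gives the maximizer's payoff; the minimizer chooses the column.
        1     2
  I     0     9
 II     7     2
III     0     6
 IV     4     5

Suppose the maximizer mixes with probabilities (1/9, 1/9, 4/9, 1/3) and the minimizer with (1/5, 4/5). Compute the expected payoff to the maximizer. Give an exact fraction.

Against (1/5, 4/5), each row's expected payoff is I: 36/5; II: 3; III: 24/5; IV: 24/5.
Taking the (1/9, 1/9, 4/9, 1/3)-weighted average: (1/9)·(36/5) + (1/9)·(3) + (4/9)·(24/5) + (1/3)·(24/5) = 73/15.

73/15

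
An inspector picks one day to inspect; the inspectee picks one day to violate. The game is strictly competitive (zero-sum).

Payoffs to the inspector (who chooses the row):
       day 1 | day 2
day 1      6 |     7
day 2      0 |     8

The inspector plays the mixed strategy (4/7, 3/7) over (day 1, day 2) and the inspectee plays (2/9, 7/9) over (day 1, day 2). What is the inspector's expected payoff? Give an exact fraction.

Against (2/9, 7/9), each row's expected payoff is day 1: 61/9; day 2: 56/9.
Taking the (4/7, 3/7)-weighted average: (4/7)·(61/9) + (3/7)·(56/9) = 412/63.

412/63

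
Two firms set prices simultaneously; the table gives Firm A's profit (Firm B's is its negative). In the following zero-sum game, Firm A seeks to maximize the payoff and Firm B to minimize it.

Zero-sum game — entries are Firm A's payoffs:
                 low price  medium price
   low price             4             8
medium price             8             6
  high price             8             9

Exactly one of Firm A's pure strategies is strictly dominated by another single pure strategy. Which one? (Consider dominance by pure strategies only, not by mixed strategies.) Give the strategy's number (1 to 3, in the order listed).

1

Compare low price with high price: 8 > 4, 9 > 8.
So high price strictly dominates low price for Firm A; low price is strictly dominated.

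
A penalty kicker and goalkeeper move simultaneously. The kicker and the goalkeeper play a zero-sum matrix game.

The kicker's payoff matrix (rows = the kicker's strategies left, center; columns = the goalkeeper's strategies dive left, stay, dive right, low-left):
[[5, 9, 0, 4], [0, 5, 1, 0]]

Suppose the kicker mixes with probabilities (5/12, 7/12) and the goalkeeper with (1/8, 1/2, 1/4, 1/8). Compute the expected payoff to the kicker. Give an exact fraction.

Against (1/8, 1/2, 1/4, 1/8), each row's expected payoff is left: 45/8; center: 11/4.
Taking the (5/12, 7/12)-weighted average: (5/12)·(45/8) + (7/12)·(11/4) = 379/96.

379/96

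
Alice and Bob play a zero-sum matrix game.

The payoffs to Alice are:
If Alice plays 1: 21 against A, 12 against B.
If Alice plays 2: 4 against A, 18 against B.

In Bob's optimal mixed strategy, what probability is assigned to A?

Row minima are 12 and 4, so Alice's maximin is 12; column maxima are 21 and 18, so Bob's minimax is 18. These differ, so the equilibrium is in mixed strategies.
Let Bob play A with probability q. Alice is indifferent when 21q + 12(1−q) = 4q + 18(1−q), giving q = 6/23.

6/23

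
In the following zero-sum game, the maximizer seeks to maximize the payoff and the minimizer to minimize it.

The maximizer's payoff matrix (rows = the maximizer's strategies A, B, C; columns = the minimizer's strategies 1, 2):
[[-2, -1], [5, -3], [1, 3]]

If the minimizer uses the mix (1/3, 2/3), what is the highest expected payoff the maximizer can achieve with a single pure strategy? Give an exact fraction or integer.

A: (-2)·(1/3) + (-1)·(2/3) = -4/3.
B: (5)·(1/3) + (-3)·(2/3) = -1/3.
C: (1)·(1/3) + (3)·(2/3) = 7/3.
The best pure response is C with expected payoff 7/3.

7/3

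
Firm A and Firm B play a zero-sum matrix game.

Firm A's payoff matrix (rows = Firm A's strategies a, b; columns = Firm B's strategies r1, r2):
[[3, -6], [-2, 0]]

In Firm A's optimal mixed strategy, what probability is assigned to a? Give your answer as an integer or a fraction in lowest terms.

Row minima are -6 and -2, so Firm A's maximin is -2; column maxima are 3 and 0, so Firm B's minimax is 0. These differ, so the equilibrium is in mixed strategies.
Let Firm A play a with probability p. Firm B is indifferent when 3p − 2(1−p) = −6p, giving p = 2/11.

2/11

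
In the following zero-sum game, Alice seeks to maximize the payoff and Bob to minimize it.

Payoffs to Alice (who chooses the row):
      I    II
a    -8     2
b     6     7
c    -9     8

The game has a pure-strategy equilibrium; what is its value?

Row minima: -8, 6, -9 → Alice's maximin is 6.
Column maxima: 6, 8 → Bob's minimax is 6.
They coincide at (b, I), so the value is 6.

6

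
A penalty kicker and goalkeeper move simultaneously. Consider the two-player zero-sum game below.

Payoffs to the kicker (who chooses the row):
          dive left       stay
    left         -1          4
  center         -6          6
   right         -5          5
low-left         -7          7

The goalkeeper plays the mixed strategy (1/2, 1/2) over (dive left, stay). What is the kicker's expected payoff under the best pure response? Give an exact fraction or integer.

left: (-1)·(1/2) + (4)·(1/2) = 3/2.
center: (-6)·(1/2) + (6)·(1/2) = 0.
right: (-5)·(1/2) + (5)·(1/2) = 0.
low-left: (-7)·(1/2) + (7)·(1/2) = 0.
The best pure response is left with expected payoff 3/2.

3/2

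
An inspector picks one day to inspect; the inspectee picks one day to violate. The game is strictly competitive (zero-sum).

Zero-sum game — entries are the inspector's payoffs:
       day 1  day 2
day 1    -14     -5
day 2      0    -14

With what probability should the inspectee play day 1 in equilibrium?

9/23

Row minima are -14 and -14, so the inspector's maximin is -14; column maxima are 0 and -5, so the inspectee's minimax is -5. These differ, so the equilibrium is in mixed strategies.
Let the inspectee play day 1 with probability q. The inspector is indifferent when −14q − 5(1−q) = −14(1−q), giving q = 9/23.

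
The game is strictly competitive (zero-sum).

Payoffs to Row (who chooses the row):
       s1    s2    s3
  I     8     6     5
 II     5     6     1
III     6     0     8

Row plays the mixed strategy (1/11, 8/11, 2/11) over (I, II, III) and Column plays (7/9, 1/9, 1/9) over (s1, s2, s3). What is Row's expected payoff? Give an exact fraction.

Against (7/9, 1/9, 1/9), each row's expected payoff is I: 67/9; II: 14/3; III: 50/9.
Taking the (1/11, 8/11, 2/11)-weighted average: (1/11)·(67/9) + (8/11)·(14/3) + (2/11)·(50/9) = 503/99.

503/99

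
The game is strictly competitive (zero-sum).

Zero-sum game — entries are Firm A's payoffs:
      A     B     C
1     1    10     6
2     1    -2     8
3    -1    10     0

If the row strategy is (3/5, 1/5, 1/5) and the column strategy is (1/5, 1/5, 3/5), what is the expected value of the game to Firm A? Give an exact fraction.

119/25

Against (1/5, 1/5, 3/5), each row's expected payoff is 1: 29/5; 2: 23/5; 3: 9/5.
Taking the (3/5, 1/5, 1/5)-weighted average: (3/5)·(29/5) + (1/5)·(23/5) + (1/5)·(9/5) = 119/25.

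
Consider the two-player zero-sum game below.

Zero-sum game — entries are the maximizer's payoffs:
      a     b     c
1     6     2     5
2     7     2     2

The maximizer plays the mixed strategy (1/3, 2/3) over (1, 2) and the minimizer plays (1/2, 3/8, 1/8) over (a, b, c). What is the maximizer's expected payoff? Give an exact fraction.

Against (1/2, 3/8, 1/8), each row's expected payoff is 1: 35/8; 2: 9/2.
Taking the (1/3, 2/3)-weighted average: (1/3)·(35/8) + (2/3)·(9/2) = 107/24.

107/24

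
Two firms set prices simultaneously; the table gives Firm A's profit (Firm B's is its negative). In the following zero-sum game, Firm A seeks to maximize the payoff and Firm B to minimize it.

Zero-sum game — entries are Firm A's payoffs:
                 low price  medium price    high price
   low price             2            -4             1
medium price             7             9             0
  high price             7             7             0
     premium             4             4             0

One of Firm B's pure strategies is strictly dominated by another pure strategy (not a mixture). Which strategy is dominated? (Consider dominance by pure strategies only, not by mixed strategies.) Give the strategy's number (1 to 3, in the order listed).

Firm B prefers columns that give Firm A less. Compare low price with high price: 1 < 2, 0 < 7, 0 < 7, 0 < 4.
So high price strictly dominates low price for Firm B; low price is strictly dominated.

1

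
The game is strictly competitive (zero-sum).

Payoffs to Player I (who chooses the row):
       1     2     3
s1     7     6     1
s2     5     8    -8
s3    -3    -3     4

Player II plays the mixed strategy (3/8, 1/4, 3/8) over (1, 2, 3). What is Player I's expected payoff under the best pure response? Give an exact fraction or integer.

9/2

s1: (7)·(3/8) + (6)·(1/4) + (1)·(3/8) = 9/2.
s2: (5)·(3/8) + (8)·(1/4) + (-8)·(3/8) = 7/8.
s3: (-3)·(3/8) + (-3)·(1/4) + (4)·(3/8) = -3/8.
The best pure response is s1 with expected payoff 9/2.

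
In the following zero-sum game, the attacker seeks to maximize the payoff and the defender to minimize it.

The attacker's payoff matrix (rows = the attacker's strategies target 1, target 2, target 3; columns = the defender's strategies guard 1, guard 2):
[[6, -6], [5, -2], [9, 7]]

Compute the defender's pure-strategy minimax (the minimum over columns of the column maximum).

The worst case (largest entry) in each column is guard 1: 9, guard 2: 7.
The best (smallest) of these is 7.

7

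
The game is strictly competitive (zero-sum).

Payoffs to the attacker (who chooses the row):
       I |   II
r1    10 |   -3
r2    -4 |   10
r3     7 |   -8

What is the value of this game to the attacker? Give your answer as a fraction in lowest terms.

Row r3 is strictly dominated by row r1, so the attacker never plays it.
The remaining 2×2 game on (r1, r2) × (I, II) has no saddle point. Let the attacker play r1 with probability p; indifference gives 10p − 4(1−p) = −3p + 10(1−p), so p = 14/27.
Similarly the defender's optimal q on I is 13/27, and the value is 10·(13/27) + (-3)·(14/27) = 88/27.

88/27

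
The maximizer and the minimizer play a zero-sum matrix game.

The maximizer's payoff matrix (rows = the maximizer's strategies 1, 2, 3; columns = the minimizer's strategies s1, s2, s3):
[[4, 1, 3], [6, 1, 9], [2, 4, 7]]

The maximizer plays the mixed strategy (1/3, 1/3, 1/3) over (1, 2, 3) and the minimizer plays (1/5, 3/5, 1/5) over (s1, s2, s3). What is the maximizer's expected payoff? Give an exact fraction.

Against (1/5, 3/5, 1/5), each row's expected payoff is 1: 2; 2: 18/5; 3: 21/5.
Taking the (1/3, 1/3, 1/3)-weighted average: (1/3)·(2) + (1/3)·(18/5) + (1/3)·(21/5) = 49/15.

49/15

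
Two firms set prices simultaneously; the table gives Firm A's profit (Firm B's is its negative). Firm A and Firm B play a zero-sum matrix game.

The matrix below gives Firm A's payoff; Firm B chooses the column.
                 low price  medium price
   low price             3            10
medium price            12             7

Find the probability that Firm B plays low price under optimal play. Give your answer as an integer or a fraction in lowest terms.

1/4

Row minima are 3 and 7, so Firm A's maximin is 7; column maxima are 12 and 10, so Firm B's minimax is 10. These differ, so the equilibrium is in mixed strategies.
Let Firm B play low price with probability q. Firm A is indifferent when 3q + 10(1−q) = 12q + 7(1−q), giving q = 1/4.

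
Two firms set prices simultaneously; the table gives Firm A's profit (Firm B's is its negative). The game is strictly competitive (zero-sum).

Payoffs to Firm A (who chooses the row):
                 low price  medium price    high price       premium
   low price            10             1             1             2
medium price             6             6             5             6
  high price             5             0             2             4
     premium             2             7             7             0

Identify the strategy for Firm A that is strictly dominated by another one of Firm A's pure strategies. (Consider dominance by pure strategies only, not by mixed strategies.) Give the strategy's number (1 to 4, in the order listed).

3

Compare high price with medium price: 6 > 5, 6 > 0, 5 > 2, 6 > 4.
So medium price strictly dominates high price for Firm A; high price is strictly dominated.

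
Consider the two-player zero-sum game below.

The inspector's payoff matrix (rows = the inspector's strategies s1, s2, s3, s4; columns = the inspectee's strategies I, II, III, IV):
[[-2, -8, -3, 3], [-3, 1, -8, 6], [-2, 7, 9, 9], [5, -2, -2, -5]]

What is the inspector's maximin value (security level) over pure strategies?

The worst-case payoff for each row is s1: -8, s2: -8, s3: -2, s4: -5.
The best of these is -2.

-2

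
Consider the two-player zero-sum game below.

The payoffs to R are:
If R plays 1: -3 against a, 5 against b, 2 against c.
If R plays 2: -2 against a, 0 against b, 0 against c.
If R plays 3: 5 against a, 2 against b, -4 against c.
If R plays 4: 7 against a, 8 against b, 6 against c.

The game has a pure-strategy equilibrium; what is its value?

6

Row minima: -3, -2, -4, 6 → R's maximin is 6.
Column maxima: 7, 8, 6 → C's minimax is 6.
They coincide at (4, c), so the value is 6.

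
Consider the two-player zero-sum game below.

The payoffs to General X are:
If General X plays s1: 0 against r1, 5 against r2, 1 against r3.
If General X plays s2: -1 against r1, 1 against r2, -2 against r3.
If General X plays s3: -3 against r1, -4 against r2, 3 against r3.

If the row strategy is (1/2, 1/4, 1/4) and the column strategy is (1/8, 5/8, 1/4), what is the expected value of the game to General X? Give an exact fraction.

37/32

Against (1/8, 5/8, 1/4), each row's expected payoff is s1: 27/8; s2: 0; s3: -17/8.
Taking the (1/2, 1/4, 1/4)-weighted average: (1/2)·(27/8) + (1/4)·(0) + (1/4)·(-17/8) = 37/32.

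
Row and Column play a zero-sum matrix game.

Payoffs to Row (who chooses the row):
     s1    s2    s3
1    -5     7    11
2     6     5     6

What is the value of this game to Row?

Column s3 is strictly dominated by s2 for Column (it gives Row more in every row).
The remaining 2×2 game on (1, 2) × (s1, s2) has no saddle point. Let Row play 1 with probability p; indifference gives −5p + 6(1−p) = 7p + 5(1−p), so p = 1/13.
Similarly Column's optimal q on s1 is 2/13, and the value is -5·(2/13) + (7)·(11/13) = 67/13.

67/13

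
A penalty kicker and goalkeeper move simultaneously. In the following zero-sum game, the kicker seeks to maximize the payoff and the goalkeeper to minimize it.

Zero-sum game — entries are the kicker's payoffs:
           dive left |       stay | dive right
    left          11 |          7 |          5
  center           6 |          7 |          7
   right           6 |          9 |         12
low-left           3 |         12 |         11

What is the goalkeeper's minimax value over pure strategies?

11

The worst case (largest entry) in each column is dive left: 11, stay: 12, dive right: 12.
The best (smallest) of these is 11.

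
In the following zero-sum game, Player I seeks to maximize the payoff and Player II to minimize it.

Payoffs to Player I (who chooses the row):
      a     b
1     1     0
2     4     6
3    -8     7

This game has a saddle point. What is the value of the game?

4

Row minima: 0, 4, -8 → Player I's maximin is 4.
Column maxima: 4, 7 → Player II's minimax is 4.
They coincide at (2, a), so the value is 4.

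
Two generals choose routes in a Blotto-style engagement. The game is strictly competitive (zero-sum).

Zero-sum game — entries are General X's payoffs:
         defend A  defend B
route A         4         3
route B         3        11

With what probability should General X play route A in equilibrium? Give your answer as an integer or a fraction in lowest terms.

8/9

Row minima are 3 and 3, so General X's maximin is 3; column maxima are 4 and 11, so General Y's minimax is 4. These differ, so the equilibrium is in mixed strategies.
Let General X play route A with probability p. General Y is indifferent when 4p + 3(1−p) = 3p + 11(1−p), giving p = 8/9.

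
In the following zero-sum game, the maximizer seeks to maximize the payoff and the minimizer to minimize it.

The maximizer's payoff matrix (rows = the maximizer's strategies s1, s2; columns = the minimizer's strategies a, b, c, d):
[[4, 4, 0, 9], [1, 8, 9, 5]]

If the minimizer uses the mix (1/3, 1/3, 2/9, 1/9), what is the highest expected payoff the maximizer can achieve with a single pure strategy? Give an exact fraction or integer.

50/9

s1: (4)·(1/3) + (4)·(1/3) + (0)·(2/9) + (9)·(1/9) = 11/3.
s2: (1)·(1/3) + (8)·(1/3) + (9)·(2/9) + (5)·(1/9) = 50/9.
The best pure response is s2 with expected payoff 50/9.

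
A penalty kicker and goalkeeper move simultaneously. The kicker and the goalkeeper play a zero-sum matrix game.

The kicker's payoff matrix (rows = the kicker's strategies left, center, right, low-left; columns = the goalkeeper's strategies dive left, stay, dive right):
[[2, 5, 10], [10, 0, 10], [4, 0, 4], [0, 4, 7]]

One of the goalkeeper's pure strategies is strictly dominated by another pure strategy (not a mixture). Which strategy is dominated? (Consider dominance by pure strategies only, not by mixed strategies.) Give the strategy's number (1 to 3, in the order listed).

3

The goalkeeper prefers columns that give the kicker less. Compare dive right with stay: 5 < 10, 0 < 10, 0 < 4, 4 < 7.
So stay strictly dominates dive right for the goalkeeper; dive right is strictly dominated.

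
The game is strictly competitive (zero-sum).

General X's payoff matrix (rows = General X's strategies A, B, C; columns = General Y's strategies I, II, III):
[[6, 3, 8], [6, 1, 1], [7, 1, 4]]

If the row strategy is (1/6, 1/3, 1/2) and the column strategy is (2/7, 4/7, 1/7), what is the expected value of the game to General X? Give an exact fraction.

22/7

Against (2/7, 4/7, 1/7), each row's expected payoff is A: 32/7; B: 17/7; C: 22/7.
Taking the (1/6, 1/3, 1/2)-weighted average: (1/6)·(32/7) + (1/3)·(17/7) + (1/2)·(22/7) = 22/7.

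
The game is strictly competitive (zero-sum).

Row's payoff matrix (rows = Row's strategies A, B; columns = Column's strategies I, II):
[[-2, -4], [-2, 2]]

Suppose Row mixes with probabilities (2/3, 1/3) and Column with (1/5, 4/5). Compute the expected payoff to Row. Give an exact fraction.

Against (1/5, 4/5), each row's expected payoff is A: -18/5; B: 6/5.
Taking the (2/3, 1/3)-weighted average: (2/3)·(-18/5) + (1/3)·(6/5) = -2.

-2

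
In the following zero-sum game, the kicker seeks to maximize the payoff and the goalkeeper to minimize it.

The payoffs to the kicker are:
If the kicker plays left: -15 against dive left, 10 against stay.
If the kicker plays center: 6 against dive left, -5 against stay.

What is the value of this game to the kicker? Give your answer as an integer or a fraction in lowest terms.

-5/12

Row minima are -15 and -5, so the kicker's maximin is -5; column maxima are 6 and 10, so the goalkeeper's minimax is 6. These differ, so the equilibrium is in mixed strategies.
Let the kicker play left with probability p. The goalkeeper is indifferent when −15p + 6(1−p) = 10p − 5(1−p), giving p = 11/36.
Let the goalkeeper play dive left with probability q. The kicker is indifferent when −15q + 10(1−q) = 6q − 5(1−q), giving q = 5/12.
The value is -15·(5/12) + (10)·(7/12) = -5/12.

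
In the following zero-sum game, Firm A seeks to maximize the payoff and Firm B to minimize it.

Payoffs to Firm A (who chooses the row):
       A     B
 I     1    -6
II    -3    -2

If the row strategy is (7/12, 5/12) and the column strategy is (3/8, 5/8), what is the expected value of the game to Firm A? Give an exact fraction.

Against (3/8, 5/8), each row's expected payoff is I: -27/8; II: -19/8.
Taking the (7/12, 5/12)-weighted average: (7/12)·(-27/8) + (5/12)·(-19/8) = -71/24.

-71/24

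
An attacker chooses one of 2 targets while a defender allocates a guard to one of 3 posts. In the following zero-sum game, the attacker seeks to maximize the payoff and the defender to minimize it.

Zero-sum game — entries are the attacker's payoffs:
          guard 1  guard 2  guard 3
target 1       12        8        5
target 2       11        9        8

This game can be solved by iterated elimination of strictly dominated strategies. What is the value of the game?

Column guard 2 is strictly dominated by guard 3 for the defender (5<8, 8<9); eliminate guard 2.
Column guard 1 is strictly dominated by guard 3 for the defender (5<12, 8<11); eliminate guard 1.
Row target 1 is strictly dominated by row target 2 (8>5); eliminate target 1.
Only (target 2, guard 3) remains, with payoff 8.

8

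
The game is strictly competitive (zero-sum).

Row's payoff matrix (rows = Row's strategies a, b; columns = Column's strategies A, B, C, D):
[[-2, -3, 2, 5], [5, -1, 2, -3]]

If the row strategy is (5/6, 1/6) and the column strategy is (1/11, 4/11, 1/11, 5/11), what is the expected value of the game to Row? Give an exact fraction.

Against (1/11, 4/11, 1/11, 5/11), each row's expected payoff is a: 13/11; b: -12/11.
Taking the (5/6, 1/6)-weighted average: (5/6)·(13/11) + (1/6)·(-12/11) = 53/66.

53/66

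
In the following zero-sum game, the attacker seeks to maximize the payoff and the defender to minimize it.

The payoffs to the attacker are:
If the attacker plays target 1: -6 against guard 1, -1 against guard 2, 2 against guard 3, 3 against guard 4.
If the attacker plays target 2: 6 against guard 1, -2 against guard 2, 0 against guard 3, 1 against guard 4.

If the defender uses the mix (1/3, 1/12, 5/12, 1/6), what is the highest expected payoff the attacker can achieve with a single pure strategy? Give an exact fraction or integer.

target 1: (-6)·(1/3) + (-1)·(1/12) + (2)·(5/12) + (3)·(1/6) = -3/4.
target 2: (6)·(1/3) + (-2)·(1/12) + (0)·(5/12) + (1)·(1/6) = 2.
The best pure response is target 2 with expected payoff 2.

2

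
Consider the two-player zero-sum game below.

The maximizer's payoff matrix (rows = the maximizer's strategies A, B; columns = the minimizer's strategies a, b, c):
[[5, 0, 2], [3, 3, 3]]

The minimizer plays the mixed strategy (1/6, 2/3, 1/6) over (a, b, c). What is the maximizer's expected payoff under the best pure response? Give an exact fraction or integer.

A: (5)·(1/6) + (0)·(2/3) + (2)·(1/6) = 7/6.
B: (3)·(1/6) + (3)·(2/3) + (3)·(1/6) = 3.
The best pure response is B with expected payoff 3.

3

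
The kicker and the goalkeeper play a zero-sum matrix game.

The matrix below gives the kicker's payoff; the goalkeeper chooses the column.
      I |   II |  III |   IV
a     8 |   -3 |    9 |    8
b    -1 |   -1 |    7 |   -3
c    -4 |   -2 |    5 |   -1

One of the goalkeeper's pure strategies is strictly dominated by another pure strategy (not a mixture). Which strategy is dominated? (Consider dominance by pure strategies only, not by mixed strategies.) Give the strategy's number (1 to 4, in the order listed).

3

The goalkeeper prefers columns that give the kicker less. Compare III with I: 8 < 9, -1 < 7, -4 < 5.
So I strictly dominates III for the goalkeeper; III is strictly dominated.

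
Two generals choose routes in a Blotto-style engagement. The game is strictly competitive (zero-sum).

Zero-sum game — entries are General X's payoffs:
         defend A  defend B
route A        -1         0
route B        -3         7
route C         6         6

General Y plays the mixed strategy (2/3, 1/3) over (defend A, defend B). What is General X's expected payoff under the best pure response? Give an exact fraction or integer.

6

route A: (-1)·(2/3) + (0)·(1/3) = -2/3.
route B: (-3)·(2/3) + (7)·(1/3) = 1/3.
route C: (6)·(2/3) + (6)·(1/3) = 6.
The best pure response is route C with expected payoff 6.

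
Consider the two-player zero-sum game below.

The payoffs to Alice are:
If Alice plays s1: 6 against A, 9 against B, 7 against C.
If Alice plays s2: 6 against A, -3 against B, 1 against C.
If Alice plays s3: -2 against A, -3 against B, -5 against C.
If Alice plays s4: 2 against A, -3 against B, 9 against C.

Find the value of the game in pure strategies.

6

Row minima: 6, -3, -5, -3 → Alice's maximin is 6.
Column maxima: 6, 9, 9 → Bob's minimax is 6.
They coincide at (s1, A), so the value is 6.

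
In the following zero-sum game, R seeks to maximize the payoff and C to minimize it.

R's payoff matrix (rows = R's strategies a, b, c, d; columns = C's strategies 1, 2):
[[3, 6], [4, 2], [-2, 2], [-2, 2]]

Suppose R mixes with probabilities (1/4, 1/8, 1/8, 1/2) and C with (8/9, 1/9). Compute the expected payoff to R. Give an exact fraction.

Against (8/9, 1/9), each row's expected payoff is a: 10/3; b: 34/9; c: -14/9; d: -14/9.
Taking the (1/4, 1/8, 1/8, 1/2)-weighted average: (1/4)·(10/3) + (1/8)·(34/9) + (1/8)·(-14/9) + (1/2)·(-14/9) = 1/3.

1/3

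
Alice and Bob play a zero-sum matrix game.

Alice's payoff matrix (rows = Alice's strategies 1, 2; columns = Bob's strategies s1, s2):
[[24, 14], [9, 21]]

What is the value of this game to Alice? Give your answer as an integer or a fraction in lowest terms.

189/11

Row minima are 14 and 9, so Alice's maximin is 14; column maxima are 24 and 21, so Bob's minimax is 21. These differ, so the equilibrium is in mixed strategies.
Let Alice play 1 with probability p. Bob is indifferent when 24p + 9(1−p) = 14p + 21(1−p), giving p = 6/11.
Let Bob play s1 with probability q. Alice is indifferent when 24q + 14(1−q) = 9q + 21(1−q), giving q = 7/22.
The value is 24·(7/22) + (14)·(15/22) = 189/11.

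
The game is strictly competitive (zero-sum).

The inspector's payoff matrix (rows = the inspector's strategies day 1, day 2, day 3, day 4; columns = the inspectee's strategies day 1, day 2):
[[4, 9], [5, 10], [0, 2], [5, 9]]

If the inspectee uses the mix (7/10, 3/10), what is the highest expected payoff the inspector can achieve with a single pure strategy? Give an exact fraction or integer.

13/2

day 1: (4)·(7/10) + (9)·(3/10) = 11/2.
day 2: (5)·(7/10) + (10)·(3/10) = 13/2.
day 3: (0)·(7/10) + (2)·(3/10) = 3/5.
day 4: (5)·(7/10) + (9)·(3/10) = 31/5.
The best pure response is day 2 with expected payoff 13/2.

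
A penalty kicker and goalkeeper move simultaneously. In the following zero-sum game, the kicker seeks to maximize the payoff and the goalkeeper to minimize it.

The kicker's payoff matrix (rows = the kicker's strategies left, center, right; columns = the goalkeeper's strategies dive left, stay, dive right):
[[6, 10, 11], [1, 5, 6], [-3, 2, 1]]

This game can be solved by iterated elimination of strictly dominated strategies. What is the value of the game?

6

Row right is strictly dominated by row left (6>-3, 10>2, 11>1); eliminate right.
Row center is strictly dominated by row left (6>1, 10>5, 11>6); eliminate center.
Column dive right is strictly dominated by dive left for the goalkeeper (6<11); eliminate dive right.
Column stay is strictly dominated by dive left for the goalkeeper (6<10); eliminate stay.
Only (left, dive left) remains, with payoff 6.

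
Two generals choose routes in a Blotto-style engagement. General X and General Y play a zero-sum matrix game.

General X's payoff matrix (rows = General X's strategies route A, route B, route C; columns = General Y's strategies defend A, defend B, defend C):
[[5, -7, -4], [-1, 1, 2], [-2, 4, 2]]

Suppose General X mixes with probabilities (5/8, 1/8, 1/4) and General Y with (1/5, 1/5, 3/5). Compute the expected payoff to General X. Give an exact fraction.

Against (1/5, 1/5, 3/5), each row's expected payoff is route A: -14/5; route B: 6/5; route C: 8/5.
Taking the (5/8, 1/8, 1/4)-weighted average: (5/8)·(-14/5) + (1/8)·(6/5) + (1/4)·(8/5) = -6/5.

-6/5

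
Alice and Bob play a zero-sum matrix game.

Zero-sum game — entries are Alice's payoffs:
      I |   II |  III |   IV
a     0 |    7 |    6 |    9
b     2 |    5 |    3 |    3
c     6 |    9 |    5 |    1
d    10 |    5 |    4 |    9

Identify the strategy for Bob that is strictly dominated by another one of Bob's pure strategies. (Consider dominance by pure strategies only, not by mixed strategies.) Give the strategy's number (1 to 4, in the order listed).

2

Bob prefers columns that give Alice less. Compare II with III: 6 < 7, 3 < 5, 5 < 9, 4 < 5.
So III strictly dominates II for Bob; II is strictly dominated.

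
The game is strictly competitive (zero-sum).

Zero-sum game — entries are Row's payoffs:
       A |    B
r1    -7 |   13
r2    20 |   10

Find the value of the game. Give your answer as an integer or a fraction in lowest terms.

11

Row minima are -7 and 10, so Row's maximin is 10; column maxima are 20 and 13, so Column's minimax is 13. These differ, so the equilibrium is in mixed strategies.
Let Row play r1 with probability p. Column is indifferent when −7p + 20(1−p) = 13p + 10(1−p), giving p = 1/3.
Let Column play A with probability q. Row is indifferent when −7q + 13(1−q) = 20q + 10(1−q), giving q = 1/10.
The value is -7·(1/10) + (13)·(9/10) = 11.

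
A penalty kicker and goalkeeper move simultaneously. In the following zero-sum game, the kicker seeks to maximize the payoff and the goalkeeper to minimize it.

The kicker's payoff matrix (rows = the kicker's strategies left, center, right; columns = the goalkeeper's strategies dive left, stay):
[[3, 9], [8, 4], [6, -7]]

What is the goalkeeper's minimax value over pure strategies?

The worst case (largest entry) in each column is dive left: 8, stay: 9.
The best (smallest) of these is 8.

8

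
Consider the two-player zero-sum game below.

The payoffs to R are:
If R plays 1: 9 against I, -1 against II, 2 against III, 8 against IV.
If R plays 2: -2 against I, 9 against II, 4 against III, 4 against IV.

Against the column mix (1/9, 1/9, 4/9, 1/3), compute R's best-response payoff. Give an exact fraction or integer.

40/9

1: (9)·(1/9) + (-1)·(1/9) + (2)·(4/9) + (8)·(1/3) = 40/9.
2: (-2)·(1/9) + (9)·(1/9) + (4)·(4/9) + (4)·(1/3) = 35/9.
The best pure response is 1 with expected payoff 40/9.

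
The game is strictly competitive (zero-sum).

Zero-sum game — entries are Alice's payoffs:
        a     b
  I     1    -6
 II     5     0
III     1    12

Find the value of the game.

Row I is strictly dominated by row II, so Alice never plays it.
The remaining 2×2 game on (II, III) × (a, b) has no saddle point. Let Alice play II with probability p; indifference gives 5p + (1−p) = 12(1−p), so p = 11/16.
Similarly Bob's optimal q on a is 3/4, and the value is 5·(3/4) + (0)·(1/4) = 15/4.

15/4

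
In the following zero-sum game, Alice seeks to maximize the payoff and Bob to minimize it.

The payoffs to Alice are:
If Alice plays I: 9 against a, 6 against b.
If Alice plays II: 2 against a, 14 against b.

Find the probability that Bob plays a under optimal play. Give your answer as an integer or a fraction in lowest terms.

8/15

Row minima are 6 and 2, so Alice's maximin is 6; column maxima are 9 and 14, so Bob's minimax is 9. These differ, so the equilibrium is in mixed strategies.
Let Bob play a with probability q. Alice is indifferent when 9q + 6(1−q) = 2q + 14(1−q), giving q = 8/15.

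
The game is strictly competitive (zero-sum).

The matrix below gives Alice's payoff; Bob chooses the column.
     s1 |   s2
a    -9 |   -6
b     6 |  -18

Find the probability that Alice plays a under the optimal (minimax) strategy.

Row minima are -9 and -18, so Alice's maximin is -9; column maxima are 6 and -6, so Bob's minimax is -6. These differ, so the equilibrium is in mixed strategies.
Let Alice play a with probability p. Bob is indifferent when −9p + 6(1−p) = −6p − 18(1−p), giving p = 8/9.

8/9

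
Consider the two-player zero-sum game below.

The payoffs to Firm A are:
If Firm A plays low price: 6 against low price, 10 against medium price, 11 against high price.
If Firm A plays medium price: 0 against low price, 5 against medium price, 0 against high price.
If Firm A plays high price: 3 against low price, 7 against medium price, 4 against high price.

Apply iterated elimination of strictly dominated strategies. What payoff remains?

Row high price is strictly dominated by row low price (6>3, 10>7, 11>4); eliminate high price.
Row medium price is strictly dominated by row low price (6>0, 10>5, 11>0); eliminate medium price.
Column high price is strictly dominated by low price for Firm B (6<11); eliminate high price.
Column medium price is strictly dominated by low price for Firm B (6<10); eliminate medium price.
Only (low price, low price) remains, with payoff 6.

6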